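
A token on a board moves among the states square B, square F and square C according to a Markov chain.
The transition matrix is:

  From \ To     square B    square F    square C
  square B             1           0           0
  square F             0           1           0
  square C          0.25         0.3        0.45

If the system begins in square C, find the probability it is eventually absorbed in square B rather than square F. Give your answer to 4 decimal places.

0.4545

Let h(s) be the probability of absorption at square B starting from transient state s. Then h(square B) = 1 and h(square F) = 0. By first-step analysis:
h(square C) = 0.25·1 + 0.3·0 + 0.45·h(square C)
Solving: h(square C) = 0.4545.
Starting from square C, the probability is 0.4545.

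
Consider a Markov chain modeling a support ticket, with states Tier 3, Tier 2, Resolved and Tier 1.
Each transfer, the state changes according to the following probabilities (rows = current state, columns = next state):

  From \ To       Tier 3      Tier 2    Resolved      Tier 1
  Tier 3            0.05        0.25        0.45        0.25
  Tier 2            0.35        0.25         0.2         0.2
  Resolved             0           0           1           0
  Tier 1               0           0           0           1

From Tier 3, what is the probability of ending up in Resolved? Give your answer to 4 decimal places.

0.6200

Let h(s) be the probability of absorption at Resolved starting from transient state s. Then h(Resolved) = 1 and h(Tier 1) = 0. By first-step analysis:
h(Tier 3) = 0.05·h(Tier 3) + 0.25·h(Tier 2) + 0.45·1 + 0.25·0
h(Tier 2) = 0.35·h(Tier 3) + 0.25·h(Tier 2) + 0.2·1 + 0.2·0
Solving: h(Tier 3) = 0.6200, h(Tier 2) = 0.5560.
Starting from Tier 3, the probability is 0.6200.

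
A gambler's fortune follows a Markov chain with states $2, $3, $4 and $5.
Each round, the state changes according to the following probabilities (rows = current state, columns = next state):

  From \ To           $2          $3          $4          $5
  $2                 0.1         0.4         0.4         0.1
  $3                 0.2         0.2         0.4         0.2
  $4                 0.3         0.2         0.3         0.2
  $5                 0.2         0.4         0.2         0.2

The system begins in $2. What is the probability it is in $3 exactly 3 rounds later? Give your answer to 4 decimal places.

Propagate the distribution vector 3 rounds from $2.
After 0 rounds: (1.0000, 0.0000, 0.0000, 0.0000)
After 1 round: (0.1000, 0.4000, 0.4000, 0.1000)
After 2 rounds: (0.2300, 0.2400, 0.3400, 0.1900)
After 3 rounds: (0.2110, 0.2840, 0.3280, 0.1770)
P(in $3 after 3 rounds) = 0.2840

0.2840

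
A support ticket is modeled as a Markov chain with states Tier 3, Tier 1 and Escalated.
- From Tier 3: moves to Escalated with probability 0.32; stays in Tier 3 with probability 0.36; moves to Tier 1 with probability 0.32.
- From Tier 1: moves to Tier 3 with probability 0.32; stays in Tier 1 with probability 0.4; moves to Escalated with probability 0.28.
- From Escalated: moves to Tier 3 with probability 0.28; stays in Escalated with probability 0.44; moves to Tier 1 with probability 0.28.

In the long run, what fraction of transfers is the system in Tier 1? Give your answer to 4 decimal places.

Let the stationary distribution be π with π = πP and π_1 + π_2 + π_3 = 1.
π_1 = 0.36·π_1 + 0.32·π_2 + 0.28·π_3
π_2 = 0.32·π_1 + 0.4·π_2 + 0.28·π_3
Solving with the normalization constraint gives π = (0.3188, 0.3327, 0.3485).
So the stationary probability of Tier 1 is 0.3327.

0.3327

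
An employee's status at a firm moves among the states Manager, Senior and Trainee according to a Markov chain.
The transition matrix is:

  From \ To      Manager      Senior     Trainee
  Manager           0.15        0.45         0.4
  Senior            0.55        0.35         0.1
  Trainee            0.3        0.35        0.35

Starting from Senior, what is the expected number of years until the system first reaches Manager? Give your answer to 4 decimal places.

Let t(s) be the expected number of years to first reach Manager from state s, with t(Manager) = 0. Conditioning on the first year:
t(Senior) = 1 + 0.35·t(Senior) + 0.1·t(Trainee)
t(Trainee) = 1 + 0.35·t(Senior) + 0.35·t(Trainee)
Solving: t(Senior) = 1.9355, t(Trainee) = 2.5806.
Expected years from Senior to Manager: 1.9355.

1.9355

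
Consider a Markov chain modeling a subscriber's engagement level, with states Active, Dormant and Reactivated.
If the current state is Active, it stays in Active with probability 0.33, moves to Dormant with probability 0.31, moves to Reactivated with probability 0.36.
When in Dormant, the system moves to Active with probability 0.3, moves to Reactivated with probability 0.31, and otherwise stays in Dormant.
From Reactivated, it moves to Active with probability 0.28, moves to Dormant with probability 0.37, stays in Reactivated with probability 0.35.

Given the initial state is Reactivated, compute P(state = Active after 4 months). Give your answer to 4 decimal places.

Propagate the distribution vector 4 months from Reactivated.
After 0 months: (0.0000, 0.0000, 1.0000)
After 1 month: (0.2800, 0.3700, 0.3500)
After 2 months: (0.3014, 0.3606, 0.3380)
After 3 months: (0.3023, 0.3591, 0.3386)
After 4 months: (0.3023, 0.3590, 0.3387)
P(in Active after 4 months) = 0.3023

0.3023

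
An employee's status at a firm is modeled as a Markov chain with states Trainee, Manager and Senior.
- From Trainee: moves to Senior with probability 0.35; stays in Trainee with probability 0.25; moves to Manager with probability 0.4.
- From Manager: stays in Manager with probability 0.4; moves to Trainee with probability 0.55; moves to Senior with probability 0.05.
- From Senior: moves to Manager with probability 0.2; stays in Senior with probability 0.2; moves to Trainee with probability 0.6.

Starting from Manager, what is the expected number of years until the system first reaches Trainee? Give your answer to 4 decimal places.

1.8085

Let t(s) be the expected number of years to first reach Trainee from state s, with t(Trainee) = 0. Conditioning on the first year:
t(Manager) = 1 + 0.4·t(Manager) + 0.05·t(Senior)
t(Senior) = 1 + 0.2·t(Manager) + 0.2·t(Senior)
Solving: t(Manager) = 1.8085, t(Senior) = 1.7021.
Expected years from Manager to Trainee: 1.8085.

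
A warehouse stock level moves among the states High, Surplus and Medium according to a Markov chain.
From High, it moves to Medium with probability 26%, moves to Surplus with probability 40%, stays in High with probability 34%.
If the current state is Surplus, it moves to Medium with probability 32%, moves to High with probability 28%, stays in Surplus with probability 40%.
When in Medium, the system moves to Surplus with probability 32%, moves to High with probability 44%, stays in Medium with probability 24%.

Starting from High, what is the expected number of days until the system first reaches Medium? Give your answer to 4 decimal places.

Let t(s) be the expected number of days to first reach Medium from state s, with t(Medium) = 0. Conditioning on the first day:
t(High) = 1 + 0.34·t(High) + 0.4·t(Surplus)
t(Surplus) = 1 + 0.28·t(High) + 0.4·t(Surplus)
Solving: t(High) = 3.5211, t(Surplus) = 3.3099.
Expected days from High to Medium: 3.5211.

3.5211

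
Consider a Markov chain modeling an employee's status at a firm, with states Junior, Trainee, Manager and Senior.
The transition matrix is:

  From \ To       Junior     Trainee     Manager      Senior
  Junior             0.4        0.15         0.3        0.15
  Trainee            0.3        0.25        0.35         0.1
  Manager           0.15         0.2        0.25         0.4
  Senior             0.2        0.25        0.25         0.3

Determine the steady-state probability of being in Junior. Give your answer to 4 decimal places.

Let the stationary distribution be π with π = πP and π_1 + π_2 + π_3 + π_4 = 1.
π_1 = 0.4·π_1 + 0.3·π_2 + 0.15·π_3 + 0.2·π_4
π_2 = 0.15·π_1 + 0.25·π_2 + 0.2·π_3 + 0.25·π_4
π_3 = 0.3·π_1 + 0.35·π_2 + 0.25·π_3 + 0.25·π_4
Solving with the normalization constraint gives π = (0.2585, 0.2100, 0.2839, 0.2476).
So the stationary probability of Junior is 0.2585.

0.2585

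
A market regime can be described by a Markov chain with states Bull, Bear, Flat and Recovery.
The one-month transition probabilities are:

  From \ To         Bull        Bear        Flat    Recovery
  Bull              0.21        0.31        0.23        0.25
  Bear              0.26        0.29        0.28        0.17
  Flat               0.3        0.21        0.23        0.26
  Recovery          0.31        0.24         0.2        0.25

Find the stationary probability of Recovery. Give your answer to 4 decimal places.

0.2312

Let the stationary distribution be π with π = πP and π_1 + π_2 + π_3 + π_4 = 1.
π_1 = 0.21·π_1 + 0.26·π_2 + 0.3·π_3 + 0.31·π_4
π_2 = 0.31·π_1 + 0.29·π_2 + 0.21·π_3 + 0.24·π_4
π_3 = 0.23·π_1 + 0.28·π_2 + 0.23·π_3 + 0.2·π_4
Solving with the normalization constraint gives π = (0.2676, 0.2649, 0.2363, 0.2312).
So the stationary probability of Recovery is 0.2312.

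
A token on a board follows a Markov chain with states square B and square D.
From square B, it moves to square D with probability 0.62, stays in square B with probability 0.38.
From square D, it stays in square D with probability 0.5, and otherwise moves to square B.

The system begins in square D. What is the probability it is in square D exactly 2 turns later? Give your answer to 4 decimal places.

Sum over the intermediate state after 1 turn:
P = P(square D→square B)·P(square B→square D) + P(square D→square D)·P(square D→square D)
  = 0.5×0.62 + 0.5×0.5
  = 0.3100 + 0.2500 = 0.5600

0.5600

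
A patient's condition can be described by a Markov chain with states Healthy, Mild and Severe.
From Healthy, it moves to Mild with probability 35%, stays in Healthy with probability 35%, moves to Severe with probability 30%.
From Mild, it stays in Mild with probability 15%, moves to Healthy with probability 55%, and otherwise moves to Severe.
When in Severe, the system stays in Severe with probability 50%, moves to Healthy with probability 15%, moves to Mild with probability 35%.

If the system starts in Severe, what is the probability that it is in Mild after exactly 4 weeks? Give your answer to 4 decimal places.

0.2912

Propagate the distribution vector 4 weeks from Severe.
After 0 weeks: (0.0000, 0.0000, 1.0000)
After 1 week: (0.1500, 0.3500, 0.5000)
After 2 weeks: (0.3200, 0.2800, 0.4000)
After 3 weeks: (0.3260, 0.2940, 0.3800)
After 4 weeks: (0.3328, 0.2912, 0.3760)
P(in Mild after 4 weeks) = 0.2912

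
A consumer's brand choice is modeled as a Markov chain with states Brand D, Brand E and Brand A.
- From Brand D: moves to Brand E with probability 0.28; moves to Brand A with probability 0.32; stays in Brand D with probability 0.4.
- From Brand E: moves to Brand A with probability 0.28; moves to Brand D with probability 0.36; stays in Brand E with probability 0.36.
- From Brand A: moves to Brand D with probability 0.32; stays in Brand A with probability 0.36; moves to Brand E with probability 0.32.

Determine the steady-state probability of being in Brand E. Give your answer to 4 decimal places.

Let the stationary distribution be π with π = πP and π_1 + π_2 + π_3 = 1.
π_1 = 0.4·π_1 + 0.36·π_2 + 0.32·π_3
π_2 = 0.28·π_1 + 0.36·π_2 + 0.32·π_3
Solving with the normalization constraint gives π = (0.3617, 0.3183, 0.3201).
So the stationary probability of Brand E is 0.3183.

0.3183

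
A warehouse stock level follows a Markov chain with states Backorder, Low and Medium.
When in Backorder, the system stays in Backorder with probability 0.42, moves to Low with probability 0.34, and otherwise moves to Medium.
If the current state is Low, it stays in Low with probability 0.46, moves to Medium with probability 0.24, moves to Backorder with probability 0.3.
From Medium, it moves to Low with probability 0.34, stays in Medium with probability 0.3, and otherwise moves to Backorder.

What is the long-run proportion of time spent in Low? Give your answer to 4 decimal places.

Let the stationary distribution be π with π = πP and π_1 + π_2 + π_3 = 1.
π_1 = 0.42·π_1 + 0.3·π_2 + 0.36·π_3
π_2 = 0.34·π_1 + 0.46·π_2 + 0.34·π_3
Solving with the normalization constraint gives π = (0.3583, 0.3864, 0.2553).
So the stationary probability of Low is 0.3864.

0.3864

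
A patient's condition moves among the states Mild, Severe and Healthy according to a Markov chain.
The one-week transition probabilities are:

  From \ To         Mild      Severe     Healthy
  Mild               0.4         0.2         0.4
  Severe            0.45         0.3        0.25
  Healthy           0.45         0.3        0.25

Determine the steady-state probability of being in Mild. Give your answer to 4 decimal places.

Let the stationary distribution be π with π = πP and π_1 + π_2 + π_3 = 1.
π_1 = 0.4·π_1 + 0.45·π_2 + 0.45·π_3
π_2 = 0.2·π_1 + 0.3·π_2 + 0.3·π_3
Solving with the normalization constraint gives π = (0.4286, 0.2571, 0.3143).
So the stationary probability of Mild is 0.4286.

0.4286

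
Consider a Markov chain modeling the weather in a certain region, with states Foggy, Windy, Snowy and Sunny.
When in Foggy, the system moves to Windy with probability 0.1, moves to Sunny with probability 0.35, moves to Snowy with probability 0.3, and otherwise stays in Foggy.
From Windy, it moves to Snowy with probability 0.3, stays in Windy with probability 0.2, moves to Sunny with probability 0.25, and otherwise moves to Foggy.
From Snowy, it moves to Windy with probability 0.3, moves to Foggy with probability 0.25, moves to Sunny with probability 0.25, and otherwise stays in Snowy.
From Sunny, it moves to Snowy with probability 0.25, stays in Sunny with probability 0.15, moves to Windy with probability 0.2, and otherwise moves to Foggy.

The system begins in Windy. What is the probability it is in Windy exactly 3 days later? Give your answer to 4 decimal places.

0.1970

Propagate the distribution vector 3 days from Windy.
After 0 days: (0.0000, 1.0000, 0.0000, 0.0000)
After 1 day: (0.2500, 0.2000, 0.3000, 0.2500)
After 2 days: (0.2875, 0.2050, 0.2575, 0.2500)
After 3 days: (0.2875, 0.1970, 0.2618, 0.2538)
P(in Windy after 3 days) = 0.1970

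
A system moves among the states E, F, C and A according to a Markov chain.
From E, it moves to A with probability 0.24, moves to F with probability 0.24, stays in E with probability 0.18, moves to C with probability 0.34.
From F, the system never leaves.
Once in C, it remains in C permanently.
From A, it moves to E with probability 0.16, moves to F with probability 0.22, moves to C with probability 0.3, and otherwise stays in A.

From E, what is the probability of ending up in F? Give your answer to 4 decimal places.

Let h(s) be the probability of absorption at F starting from transient state s. Then h(F) = 1 and h(C) = 0. By first-step analysis:
h(E) = 0.18·h(E) + 0.24·1 + 0.34·0 + 0.24·h(A)
h(A) = 0.16·h(E) + 0.22·1 + 0.3·0 + 0.32·h(A)
Solving: h(E) = 0.4160, h(A) = 0.4214.
Starting from E, the probability is 0.4160.

0.4160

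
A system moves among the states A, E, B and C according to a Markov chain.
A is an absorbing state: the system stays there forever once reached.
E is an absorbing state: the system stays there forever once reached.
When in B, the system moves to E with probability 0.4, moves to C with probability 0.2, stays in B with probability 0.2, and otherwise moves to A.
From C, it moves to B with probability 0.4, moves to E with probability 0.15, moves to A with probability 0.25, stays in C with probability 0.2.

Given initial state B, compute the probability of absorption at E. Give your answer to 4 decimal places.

Let h(s) be the probability of absorption at E starting from transient state s. Then h(E) = 1 and h(A) = 0. By first-step analysis:
h(B) = 0.2·0 + 0.4·1 + 0.2·h(B) + 0.2·h(C)
h(C) = 0.25·0 + 0.15·1 + 0.4·h(B) + 0.2·h(C)
Solving: h(B) = 0.6250, h(C) = 0.5000.
Starting from B, the probability is 0.6250.

0.6250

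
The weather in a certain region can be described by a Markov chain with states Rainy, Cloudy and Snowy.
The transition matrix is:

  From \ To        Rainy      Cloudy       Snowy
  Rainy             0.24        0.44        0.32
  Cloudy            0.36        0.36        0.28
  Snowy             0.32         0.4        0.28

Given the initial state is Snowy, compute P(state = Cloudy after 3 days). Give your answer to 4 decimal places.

0.3965

Propagate the distribution vector 3 days from Snowy.
After 0 days: (0.0000, 0.0000, 1.0000)
After 1 day: (0.3200, 0.4000, 0.2800)
After 2 days: (0.3104, 0.3968, 0.2928)
After 3 days: (0.3110, 0.3965, 0.2924)
P(in Cloudy after 3 days) = 0.3965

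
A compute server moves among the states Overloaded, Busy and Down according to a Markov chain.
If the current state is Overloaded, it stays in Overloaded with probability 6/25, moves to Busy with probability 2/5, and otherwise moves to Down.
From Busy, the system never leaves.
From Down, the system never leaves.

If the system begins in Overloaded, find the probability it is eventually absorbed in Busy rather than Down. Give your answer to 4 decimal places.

0.5263

Let h(s) be the probability of absorption at Busy starting from transient state s. Then h(Busy) = 1 and h(Down) = 0. By first-step analysis:
h(Overloaded) = 0.24·h(Overloaded) + 0.4·1 + 0.36·0
Solving: h(Overloaded) = 0.5263.
Starting from Overloaded, the probability is 0.5263.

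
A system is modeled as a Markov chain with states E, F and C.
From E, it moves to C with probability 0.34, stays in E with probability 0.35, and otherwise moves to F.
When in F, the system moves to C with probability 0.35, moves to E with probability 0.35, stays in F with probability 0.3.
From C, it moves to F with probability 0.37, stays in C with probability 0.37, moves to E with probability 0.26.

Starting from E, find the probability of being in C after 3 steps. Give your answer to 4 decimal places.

0.3539

Propagate the distribution vector 3 steps from E.
After 0 steps: (1.0000, 0.0000, 0.0000)
After 1 step: (0.3500, 0.3100, 0.3400)
After 2 steps: (0.3194, 0.3273, 0.3533)
After 3 steps: (0.3182, 0.3279, 0.3539)
P(in C after 3 steps) = 0.3539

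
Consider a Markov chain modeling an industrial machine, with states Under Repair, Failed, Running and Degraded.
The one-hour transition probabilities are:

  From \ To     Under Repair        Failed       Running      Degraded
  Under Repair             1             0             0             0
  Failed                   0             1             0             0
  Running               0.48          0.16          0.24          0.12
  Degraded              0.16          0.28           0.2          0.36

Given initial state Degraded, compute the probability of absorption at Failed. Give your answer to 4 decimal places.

0.5294

Let h(s) be the probability of absorption at Failed starting from transient state s. Then h(Failed) = 1 and h(Under Repair) = 0. By first-step analysis:
h(Running) = 0.48·0 + 0.16·1 + 0.24·h(Running) + 0.12·h(Degraded)
h(Degraded) = 0.16·0 + 0.28·1 + 0.2·h(Running) + 0.36·h(Degraded)
Solving: h(Running) = 0.2941, h(Degraded) = 0.5294.
Starting from Degraded, the probability is 0.5294.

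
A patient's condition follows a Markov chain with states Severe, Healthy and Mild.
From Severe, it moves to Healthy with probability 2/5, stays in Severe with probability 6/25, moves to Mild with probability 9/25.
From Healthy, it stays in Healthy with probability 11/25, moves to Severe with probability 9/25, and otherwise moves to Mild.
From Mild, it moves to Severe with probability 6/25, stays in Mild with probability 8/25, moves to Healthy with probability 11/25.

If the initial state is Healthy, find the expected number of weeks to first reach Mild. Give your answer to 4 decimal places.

Let t(s) be the expected number of weeks to first reach Mild from state s, with t(Mild) = 0. Conditioning on the first week:
t(Severe) = 1 + 0.24·t(Severe) + 0.4·t(Healthy)
t(Healthy) = 1 + 0.36·t(Severe) + 0.44·t(Healthy)
Solving: t(Severe) = 3.4091, t(Healthy) = 3.9773.
Expected weeks from Healthy to Mild: 3.9773.

3.9773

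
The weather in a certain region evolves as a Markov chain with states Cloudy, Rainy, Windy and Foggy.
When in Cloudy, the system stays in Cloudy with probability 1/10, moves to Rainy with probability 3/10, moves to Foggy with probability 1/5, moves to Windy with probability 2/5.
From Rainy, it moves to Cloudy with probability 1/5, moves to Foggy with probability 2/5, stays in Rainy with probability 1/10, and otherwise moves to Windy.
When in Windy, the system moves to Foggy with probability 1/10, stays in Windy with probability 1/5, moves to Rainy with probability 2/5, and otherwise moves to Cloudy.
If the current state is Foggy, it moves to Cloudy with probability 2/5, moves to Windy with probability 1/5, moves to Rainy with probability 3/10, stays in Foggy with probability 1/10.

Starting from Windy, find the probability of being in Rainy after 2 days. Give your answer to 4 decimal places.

0.2400

Propagate the distribution vector 2 days from Windy.
After 0 days: (0.0000, 0.0000, 1.0000, 0.0000)
After 1 day: (0.3000, 0.4000, 0.2000, 0.1000)
After 2 days: (0.2100, 0.2400, 0.3000, 0.2500)
P(in Rainy after 2 days) = 0.2400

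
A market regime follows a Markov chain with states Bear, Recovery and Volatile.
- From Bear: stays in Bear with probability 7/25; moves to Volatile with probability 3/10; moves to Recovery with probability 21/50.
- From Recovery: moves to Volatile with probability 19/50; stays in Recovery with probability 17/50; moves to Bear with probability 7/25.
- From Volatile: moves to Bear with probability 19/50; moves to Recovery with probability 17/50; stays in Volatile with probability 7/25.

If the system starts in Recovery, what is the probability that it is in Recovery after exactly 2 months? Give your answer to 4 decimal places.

Sum over the intermediate state after 1 month:
P = P(Recovery→Bear)·P(Bear→Recovery) + P(Recovery→Recovery)·P(Recovery→Recovery) + P(Recovery→Volatile)·P(Volatile→Recovery)
  = 0.28×0.42 + 0.34×0.34 + 0.38×0.34
  = 0.1176 + 0.1156 + 0.1292 = 0.3624

0.3624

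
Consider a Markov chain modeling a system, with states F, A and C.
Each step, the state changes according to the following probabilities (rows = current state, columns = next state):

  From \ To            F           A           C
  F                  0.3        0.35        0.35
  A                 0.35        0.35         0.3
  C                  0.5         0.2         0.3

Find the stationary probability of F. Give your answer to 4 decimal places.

0.3789

Let the stationary distribution be π with π = πP and π_1 + π_2 + π_3 = 1.
π_1 = 0.3·π_1 + 0.35·π_2 + 0.5·π_3
π_2 = 0.35·π_1 + 0.35·π_2 + 0.2·π_3
Solving with the normalization constraint gives π = (0.3789, 0.3022, 0.3189).
So the stationary probability of F is 0.3789.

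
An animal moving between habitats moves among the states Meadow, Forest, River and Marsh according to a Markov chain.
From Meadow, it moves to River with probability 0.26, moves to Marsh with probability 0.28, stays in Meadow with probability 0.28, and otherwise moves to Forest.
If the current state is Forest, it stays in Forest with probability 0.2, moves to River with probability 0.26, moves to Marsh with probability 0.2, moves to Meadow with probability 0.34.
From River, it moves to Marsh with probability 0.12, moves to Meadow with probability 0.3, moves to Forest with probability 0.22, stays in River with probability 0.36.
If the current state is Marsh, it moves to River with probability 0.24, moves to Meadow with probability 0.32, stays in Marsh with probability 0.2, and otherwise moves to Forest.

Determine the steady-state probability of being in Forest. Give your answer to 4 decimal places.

0.2076

Let the stationary distribution be π with π = πP and π_1 + π_2 + π_3 + π_4 = 1.
π_1 = 0.28·π_1 + 0.34·π_2 + 0.3·π_3 + 0.32·π_4
π_2 = 0.18·π_1 + 0.2·π_2 + 0.22·π_3 + 0.24·π_4
π_3 = 0.26·π_1 + 0.26·π_2 + 0.36·π_3 + 0.24·π_4
Solving with the normalization constraint gives π = (0.3062, 0.2076, 0.2844, 0.2017).
So the stationary probability of Forest is 0.2076.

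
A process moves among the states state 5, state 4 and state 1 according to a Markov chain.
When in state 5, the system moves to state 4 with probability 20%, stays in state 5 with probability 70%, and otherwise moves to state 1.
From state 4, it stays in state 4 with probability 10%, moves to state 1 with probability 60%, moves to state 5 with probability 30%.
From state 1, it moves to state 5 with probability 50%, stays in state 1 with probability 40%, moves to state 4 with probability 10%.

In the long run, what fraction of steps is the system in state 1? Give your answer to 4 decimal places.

Let the stationary distribution be π with π = πP and π_1 + π_2 + π_3 = 1.
π_1 = 0.7·π_1 + 0.3·π_2 + 0.5·π_3
π_2 = 0.2·π_1 + 0.1·π_2 + 0.1·π_3
Solving with the normalization constraint gives π = (0.5854, 0.1585, 0.2561).
So the stationary probability of state 1 is 0.2561.

0.2561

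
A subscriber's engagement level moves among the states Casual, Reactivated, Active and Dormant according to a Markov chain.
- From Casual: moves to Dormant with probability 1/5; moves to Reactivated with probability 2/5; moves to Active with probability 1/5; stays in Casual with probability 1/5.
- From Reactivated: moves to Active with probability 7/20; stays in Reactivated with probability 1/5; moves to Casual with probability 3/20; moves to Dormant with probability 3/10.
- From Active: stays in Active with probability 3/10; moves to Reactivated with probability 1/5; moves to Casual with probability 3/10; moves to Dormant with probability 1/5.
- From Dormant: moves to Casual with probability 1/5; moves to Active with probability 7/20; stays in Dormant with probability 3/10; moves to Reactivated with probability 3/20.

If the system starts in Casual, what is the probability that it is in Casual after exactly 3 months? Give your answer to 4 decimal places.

0.2195

Propagate the distribution vector 3 months from Casual.
After 0 months: (1.0000, 0.0000, 0.0000, 0.0000)
After 1 month: (0.2000, 0.4000, 0.2000, 0.2000)
After 2 months: (0.2000, 0.2300, 0.3100, 0.2600)
After 3 months: (0.2195, 0.2270, 0.3045, 0.2490)
P(in Casual after 3 months) = 0.2195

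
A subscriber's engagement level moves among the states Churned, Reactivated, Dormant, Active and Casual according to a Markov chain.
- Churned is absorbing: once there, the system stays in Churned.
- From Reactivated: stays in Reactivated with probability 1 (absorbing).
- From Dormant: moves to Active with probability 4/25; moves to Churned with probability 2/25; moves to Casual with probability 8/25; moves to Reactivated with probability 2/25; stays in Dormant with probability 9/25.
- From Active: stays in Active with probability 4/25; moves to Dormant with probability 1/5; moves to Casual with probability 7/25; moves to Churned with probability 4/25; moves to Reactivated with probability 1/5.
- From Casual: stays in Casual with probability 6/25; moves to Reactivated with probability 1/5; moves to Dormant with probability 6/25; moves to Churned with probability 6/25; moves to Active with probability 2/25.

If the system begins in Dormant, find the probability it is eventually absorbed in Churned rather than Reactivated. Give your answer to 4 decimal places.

0.5115

Let h(s) be the probability of absorption at Churned starting from transient state s. Then h(Churned) = 1 and h(Reactivated) = 0. By first-step analysis:
h(Dormant) = 0.08·1 + 0.08·0 + 0.36·h(Dormant) + 0.16·h(Active) + 0.32·h(Casual)
h(Active) = 0.16·1 + 0.2·0 + 0.2·h(Dormant) + 0.16·h(Active) + 0.28·h(Casual)
h(Casual) = 0.24·1 + 0.2·0 + 0.24·h(Dormant) + 0.08·h(Active) + 0.24·h(Casual)
Solving: h(Dormant) = 0.5115, h(Active) = 0.4885, h(Casual) = 0.5287.
Starting from Dormant, the probability is 0.5115.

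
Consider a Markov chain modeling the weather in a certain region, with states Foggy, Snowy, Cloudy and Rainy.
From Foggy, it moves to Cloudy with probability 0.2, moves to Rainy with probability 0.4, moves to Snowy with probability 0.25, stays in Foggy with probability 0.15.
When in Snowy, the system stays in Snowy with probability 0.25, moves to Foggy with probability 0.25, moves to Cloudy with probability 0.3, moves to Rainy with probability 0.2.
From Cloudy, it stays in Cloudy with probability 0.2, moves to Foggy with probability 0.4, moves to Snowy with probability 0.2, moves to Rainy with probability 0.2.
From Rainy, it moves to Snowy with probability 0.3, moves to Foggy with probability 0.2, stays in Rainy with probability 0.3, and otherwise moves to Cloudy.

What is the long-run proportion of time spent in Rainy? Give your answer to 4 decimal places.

0.2768

Let the stationary distribution be π with π = πP and π_1 + π_2 + π_3 + π_4 = 1.
π_1 = 0.15·π_1 + 0.25·π_2 + 0.4·π_3 + 0.2·π_4
π_2 = 0.25·π_1 + 0.25·π_2 + 0.2·π_3 + 0.3·π_4
π_3 = 0.2·π_1 + 0.3·π_2 + 0.2·π_3 + 0.2·π_4
Solving with the normalization constraint gives π = (0.2454, 0.2526, 0.2253, 0.2768).
So the stationary probability of Rainy is 0.2768.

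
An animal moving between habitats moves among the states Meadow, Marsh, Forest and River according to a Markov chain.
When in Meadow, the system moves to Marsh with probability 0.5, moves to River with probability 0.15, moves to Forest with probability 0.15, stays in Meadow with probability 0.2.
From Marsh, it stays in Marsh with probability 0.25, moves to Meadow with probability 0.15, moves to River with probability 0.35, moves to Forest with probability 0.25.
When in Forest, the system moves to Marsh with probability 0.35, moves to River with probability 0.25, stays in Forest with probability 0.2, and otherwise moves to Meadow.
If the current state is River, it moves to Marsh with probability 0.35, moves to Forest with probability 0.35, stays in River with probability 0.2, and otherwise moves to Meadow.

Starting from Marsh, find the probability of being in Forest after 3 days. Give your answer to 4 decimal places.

0.2461

Propagate the distribution vector 3 days from Marsh.
After 0 days: (0.0000, 1.0000, 0.0000, 0.0000)
After 1 day: (0.1500, 0.2500, 0.2500, 0.3500)
After 2 days: (0.1525, 0.3475, 0.2575, 0.2425)
After 3 days: (0.1584, 0.3381, 0.2461, 0.2574)
P(in Forest after 3 days) = 0.2461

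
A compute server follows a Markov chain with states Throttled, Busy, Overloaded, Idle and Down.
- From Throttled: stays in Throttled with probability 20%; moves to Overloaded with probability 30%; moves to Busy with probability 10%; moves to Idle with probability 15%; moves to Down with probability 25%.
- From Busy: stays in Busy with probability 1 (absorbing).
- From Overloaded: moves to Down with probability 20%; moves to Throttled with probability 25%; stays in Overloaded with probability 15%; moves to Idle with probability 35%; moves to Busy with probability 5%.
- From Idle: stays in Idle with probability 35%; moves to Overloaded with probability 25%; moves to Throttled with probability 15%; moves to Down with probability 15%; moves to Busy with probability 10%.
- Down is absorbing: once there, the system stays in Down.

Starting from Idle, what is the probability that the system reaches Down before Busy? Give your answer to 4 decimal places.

0.6711

Let h(s) be the probability of absorption at Down starting from transient state s. Then h(Down) = 1 and h(Busy) = 0. By first-step analysis:
h(Throttled) = 0.2·h(Throttled) + 0.1·0 + 0.3·h(Overloaded) + 0.15·h(Idle) + 0.25·1
h(Overloaded) = 0.25·h(Throttled) + 0.05·0 + 0.15·h(Overloaded) + 0.35·h(Idle) + 0.2·1
h(Idle) = 0.15·h(Throttled) + 0.1·0 + 0.25·h(Overloaded) + 0.35·h(Idle) + 0.15·1
Solving: h(Throttled) = 0.7083, h(Overloaded) = 0.7200, h(Idle) = 0.6711.
Starting from Idle, the probability is 0.6711.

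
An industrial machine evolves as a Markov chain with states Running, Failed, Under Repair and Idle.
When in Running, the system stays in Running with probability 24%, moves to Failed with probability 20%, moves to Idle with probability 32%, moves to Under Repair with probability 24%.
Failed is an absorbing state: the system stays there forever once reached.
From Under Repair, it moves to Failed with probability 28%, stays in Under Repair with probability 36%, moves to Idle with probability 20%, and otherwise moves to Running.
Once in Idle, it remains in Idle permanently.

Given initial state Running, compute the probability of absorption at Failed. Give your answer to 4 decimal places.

Let h(s) be the probability of absorption at Failed starting from transient state s. Then h(Failed) = 1 and h(Idle) = 0. By first-step analysis:
h(Running) = 0.24·h(Running) + 0.2·1 + 0.24·h(Under Repair) + 0.32·0
h(Under Repair) = 0.16·h(Running) + 0.28·1 + 0.36·h(Under Repair) + 0.2·0
Solving: h(Running) = 0.4357, h(Under Repair) = 0.5464.
Starting from Running, the probability is 0.4357.

0.4357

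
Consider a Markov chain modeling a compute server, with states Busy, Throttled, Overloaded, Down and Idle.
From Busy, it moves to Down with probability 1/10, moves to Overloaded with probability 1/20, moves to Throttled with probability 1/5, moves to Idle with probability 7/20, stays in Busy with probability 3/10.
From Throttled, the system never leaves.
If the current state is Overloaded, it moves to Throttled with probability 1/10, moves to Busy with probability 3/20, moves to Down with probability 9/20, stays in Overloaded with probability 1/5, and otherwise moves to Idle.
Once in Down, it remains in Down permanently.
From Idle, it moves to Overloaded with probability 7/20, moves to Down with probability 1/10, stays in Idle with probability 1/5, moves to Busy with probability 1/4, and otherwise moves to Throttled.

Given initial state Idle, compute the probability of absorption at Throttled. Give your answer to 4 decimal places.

0.4011

Let h(s) be the probability of absorption at Throttled starting from transient state s. Then h(Throttled) = 1 and h(Down) = 0. By first-step analysis:
h(Busy) = 0.3·h(Busy) + 0.2·1 + 0.05·h(Overloaded) + 0.1·0 + 0.35·h(Idle)
h(Overloaded) = 0.15·h(Busy) + 0.1·1 + 0.2·h(Overloaded) + 0.45·0 + 0.1·h(Idle)
h(Idle) = 0.25·h(Busy) + 0.1·1 + 0.35·h(Overloaded) + 0.1·0 + 0.2·h(Idle)
Solving: h(Busy) = 0.5055, h(Overloaded) = 0.2699, h(Idle) = 0.4011.
Starting from Idle, the probability is 0.4011.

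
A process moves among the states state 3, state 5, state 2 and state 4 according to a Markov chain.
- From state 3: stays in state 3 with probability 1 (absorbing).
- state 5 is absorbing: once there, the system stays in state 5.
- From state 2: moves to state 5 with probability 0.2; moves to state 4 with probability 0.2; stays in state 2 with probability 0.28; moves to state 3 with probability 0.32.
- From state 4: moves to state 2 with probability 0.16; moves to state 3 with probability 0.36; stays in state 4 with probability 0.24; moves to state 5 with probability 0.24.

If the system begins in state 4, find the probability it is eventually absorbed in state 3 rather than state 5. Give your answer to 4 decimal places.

Let h(s) be the probability of absorption at state 3 starting from transient state s. Then h(state 3) = 1 and h(state 5) = 0. By first-step analysis:
h(state 2) = 0.32·1 + 0.2·0 + 0.28·h(state 2) + 0.2·h(state 4)
h(state 4) = 0.36·1 + 0.24·0 + 0.16·h(state 2) + 0.24·h(state 4)
Solving: h(state 2) = 0.6118, h(state 4) = 0.6025.
Starting from state 4, the probability is 0.6025.

0.6025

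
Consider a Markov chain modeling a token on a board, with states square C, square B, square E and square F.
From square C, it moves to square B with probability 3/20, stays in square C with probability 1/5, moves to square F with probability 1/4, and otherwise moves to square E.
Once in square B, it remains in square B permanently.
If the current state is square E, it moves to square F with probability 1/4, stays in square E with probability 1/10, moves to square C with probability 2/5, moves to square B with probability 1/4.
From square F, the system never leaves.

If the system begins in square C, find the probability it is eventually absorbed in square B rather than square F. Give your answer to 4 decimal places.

0.4196

Let h(s) be the probability of absorption at square B starting from transient state s. Then h(square B) = 1 and h(square F) = 0. By first-step analysis:
h(square C) = 0.2·h(square C) + 0.15·1 + 0.4·h(square E) + 0.25·0
h(square E) = 0.4·h(square C) + 0.25·1 + 0.1·h(square E) + 0.25·0
Solving: h(square C) = 0.4196, h(square E) = 0.4643.
Starting from square C, the probability is 0.4196.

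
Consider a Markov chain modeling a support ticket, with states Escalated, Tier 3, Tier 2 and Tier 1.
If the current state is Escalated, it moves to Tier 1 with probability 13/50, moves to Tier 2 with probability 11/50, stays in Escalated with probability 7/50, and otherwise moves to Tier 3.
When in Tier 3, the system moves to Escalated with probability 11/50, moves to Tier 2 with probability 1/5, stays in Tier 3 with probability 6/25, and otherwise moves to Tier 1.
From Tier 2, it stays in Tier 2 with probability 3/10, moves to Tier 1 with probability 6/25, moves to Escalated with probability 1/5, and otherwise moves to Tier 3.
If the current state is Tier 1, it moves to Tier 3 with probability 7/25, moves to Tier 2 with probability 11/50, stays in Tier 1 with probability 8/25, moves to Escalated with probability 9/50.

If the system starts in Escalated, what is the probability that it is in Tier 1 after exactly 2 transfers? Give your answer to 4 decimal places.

0.3016

Propagate the distribution vector 2 transfers from Escalated.
After 0 transfers: (1.0000, 0.0000, 0.0000, 0.0000)
After 1 transfer: (0.1400, 0.3800, 0.2200, 0.2600)
After 2 transfers: (0.1940, 0.2744, 0.2300, 0.3016)
P(in Tier 1 after 2 transfers) = 0.3016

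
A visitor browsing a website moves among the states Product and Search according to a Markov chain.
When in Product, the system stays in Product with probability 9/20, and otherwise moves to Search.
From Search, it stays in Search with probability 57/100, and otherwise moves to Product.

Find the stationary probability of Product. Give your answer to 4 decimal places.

Let the stationary distribution be π with π = πP and π_1 + π_2 = 1.
π_1 = 0.45·π_1 + 0.43·π_2
Solving with the normalization constraint gives π = (0.4388, 0.5612).
So the stationary probability of Product is 0.4388.

0.4388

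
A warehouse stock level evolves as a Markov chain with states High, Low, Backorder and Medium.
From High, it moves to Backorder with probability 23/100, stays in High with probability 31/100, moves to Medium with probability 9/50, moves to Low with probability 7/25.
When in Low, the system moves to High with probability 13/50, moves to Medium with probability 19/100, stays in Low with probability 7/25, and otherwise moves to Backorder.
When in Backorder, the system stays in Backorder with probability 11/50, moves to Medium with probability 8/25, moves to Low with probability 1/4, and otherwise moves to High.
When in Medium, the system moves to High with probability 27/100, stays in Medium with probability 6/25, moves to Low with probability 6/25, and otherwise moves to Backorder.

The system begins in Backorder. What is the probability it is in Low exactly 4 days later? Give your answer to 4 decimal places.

0.2635

Propagate the distribution vector 4 days from Backorder.
After 0 days: (0.0000, 0.0000, 1.0000, 0.0000)
After 1 day: (0.2100, 0.2500, 0.2200, 0.3200)
After 2 days: (0.2627, 0.2606, 0.2442, 0.2325)
After 3 days: (0.2633, 0.2634, 0.2426, 0.2307)
After 4 days: (0.2633, 0.2635, 0.2427, 0.2304)
P(in Low after 4 days) = 0.2635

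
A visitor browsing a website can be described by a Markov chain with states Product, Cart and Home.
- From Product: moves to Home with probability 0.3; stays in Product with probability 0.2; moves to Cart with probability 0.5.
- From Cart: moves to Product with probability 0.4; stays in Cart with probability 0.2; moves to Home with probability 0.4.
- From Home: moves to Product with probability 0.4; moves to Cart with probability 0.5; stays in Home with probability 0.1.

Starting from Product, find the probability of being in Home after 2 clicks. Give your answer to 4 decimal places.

0.2900

Sum over the intermediate state after 1 click:
P = P(Product→Product)·P(Product→Home) + P(Product→Cart)·P(Cart→Home) + P(Product→Home)·P(Home→Home)
  = 0.2×0.3 + 0.5×0.4 + 0.3×0.1
  = 0.0600 + 0.2000 + 0.0300 = 0.2900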